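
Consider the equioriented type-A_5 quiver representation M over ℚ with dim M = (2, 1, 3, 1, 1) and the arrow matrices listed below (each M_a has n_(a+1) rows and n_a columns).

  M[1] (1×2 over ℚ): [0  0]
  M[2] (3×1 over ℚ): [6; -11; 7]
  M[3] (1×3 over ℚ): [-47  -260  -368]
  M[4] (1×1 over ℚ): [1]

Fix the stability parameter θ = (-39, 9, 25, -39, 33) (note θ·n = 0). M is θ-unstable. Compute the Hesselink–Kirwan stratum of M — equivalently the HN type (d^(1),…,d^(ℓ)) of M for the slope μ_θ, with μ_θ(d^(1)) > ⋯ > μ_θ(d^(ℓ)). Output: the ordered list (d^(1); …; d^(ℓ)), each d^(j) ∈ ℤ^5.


Barcode: M ≅ I[1,1]^2, I[2,5], I[3,3]^2. HN layers by μ_θ (4 steps, strictly decreasing):
  μ^(1)=33; μ^(2)=25; μ^(3)=-5/3; μ^(4)=-39

((0, 0, 0, 0, 1); (0, 0, 2, 0, 0); (0, 1, 1, 1, 0); (2, 0, 0, 0, 0))


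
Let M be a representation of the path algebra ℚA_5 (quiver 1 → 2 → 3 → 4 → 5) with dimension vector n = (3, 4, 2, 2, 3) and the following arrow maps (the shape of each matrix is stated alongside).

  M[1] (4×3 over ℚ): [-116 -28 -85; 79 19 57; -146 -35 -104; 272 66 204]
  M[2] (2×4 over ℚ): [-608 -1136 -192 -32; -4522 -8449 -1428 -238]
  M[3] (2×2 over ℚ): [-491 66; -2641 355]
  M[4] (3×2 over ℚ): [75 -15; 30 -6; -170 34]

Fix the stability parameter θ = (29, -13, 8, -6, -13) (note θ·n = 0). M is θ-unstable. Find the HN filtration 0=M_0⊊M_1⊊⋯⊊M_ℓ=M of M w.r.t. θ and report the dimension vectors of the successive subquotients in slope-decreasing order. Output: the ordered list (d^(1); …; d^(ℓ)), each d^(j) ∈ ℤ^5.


Interval decomposition of M: I[1,2]^2, I[1,5], I[2,2], I[3,4], I[5,5]^2.
HN type (ℓ=3): μ^(1)=8; μ^(2)=1; μ^(3)=-13

((2, 2, 0, 0, 0); (1, 1, 2, 2, 1); (0, 1, 0, 0, 2))


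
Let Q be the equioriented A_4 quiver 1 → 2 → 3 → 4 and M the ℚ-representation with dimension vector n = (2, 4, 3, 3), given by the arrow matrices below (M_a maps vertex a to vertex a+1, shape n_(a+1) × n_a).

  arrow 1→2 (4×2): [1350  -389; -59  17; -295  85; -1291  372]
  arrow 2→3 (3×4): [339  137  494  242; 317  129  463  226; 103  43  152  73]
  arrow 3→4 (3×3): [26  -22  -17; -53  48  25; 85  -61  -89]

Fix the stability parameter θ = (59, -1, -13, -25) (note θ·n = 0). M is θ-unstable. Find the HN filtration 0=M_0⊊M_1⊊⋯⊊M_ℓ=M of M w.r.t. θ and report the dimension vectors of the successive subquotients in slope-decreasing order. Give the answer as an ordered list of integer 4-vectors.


Via rank(M_{q-1}∘⋯∘M_p): M ≅ I[1,4]^2, I[2,2], I[2,4].
μ_θ-semistable layers: μ^(1)=5; μ^(2)=-1; μ^(3)=-13

((2, 2, 2, 2); (0, 1, 0, 0); (0, 1, 1, 1))


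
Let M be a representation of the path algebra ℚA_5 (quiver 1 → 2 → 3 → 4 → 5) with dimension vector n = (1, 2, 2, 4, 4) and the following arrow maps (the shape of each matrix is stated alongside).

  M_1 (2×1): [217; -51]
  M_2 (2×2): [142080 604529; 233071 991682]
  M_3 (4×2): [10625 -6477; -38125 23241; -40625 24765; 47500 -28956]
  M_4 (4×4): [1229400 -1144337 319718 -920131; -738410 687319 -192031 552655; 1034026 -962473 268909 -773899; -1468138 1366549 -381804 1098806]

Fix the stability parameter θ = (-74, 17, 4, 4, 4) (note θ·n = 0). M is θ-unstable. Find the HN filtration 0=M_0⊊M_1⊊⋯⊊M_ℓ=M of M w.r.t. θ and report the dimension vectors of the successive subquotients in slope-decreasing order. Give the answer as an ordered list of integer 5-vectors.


Via rank(M_{q-1}∘⋯∘M_p): M ≅ I[1,3], I[2,5], I[4,5]^3.
μ_θ-semistable layers: μ^(1)=21/2; μ^(2)=29/4; μ^(3)=4; μ^(4)=-74

((0, 1, 1, 0, 0); (0, 1, 1, 1, 1); (0, 0, 0, 3, 3); (1, 0, 0, 0, 0))


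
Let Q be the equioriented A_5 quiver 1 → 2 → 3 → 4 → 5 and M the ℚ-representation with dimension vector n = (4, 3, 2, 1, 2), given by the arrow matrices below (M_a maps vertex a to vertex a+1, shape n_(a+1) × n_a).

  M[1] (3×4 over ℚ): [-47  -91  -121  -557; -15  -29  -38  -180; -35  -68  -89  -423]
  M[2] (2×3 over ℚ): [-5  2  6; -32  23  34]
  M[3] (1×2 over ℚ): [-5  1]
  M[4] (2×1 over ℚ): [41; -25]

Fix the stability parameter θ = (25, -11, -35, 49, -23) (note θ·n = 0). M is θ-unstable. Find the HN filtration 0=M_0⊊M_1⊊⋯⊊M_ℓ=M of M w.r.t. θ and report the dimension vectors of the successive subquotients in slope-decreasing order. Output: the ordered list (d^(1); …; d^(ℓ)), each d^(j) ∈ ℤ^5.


Interval decomposition of M: I[1,1], I[1,2], I[1,3], I[1,5], I[5,5].
HN type (ℓ=5): μ^(1)=25; μ^(2)=13; μ^(3)=7; μ^(4)=-7; μ^(5)=-23

((1, 0, 0, 0, 0); (0, 0, 0, 1, 1); (1, 1, 0, 0, 0); (2, 2, 2, 0, 0); (0, 0, 0, 0, 1))


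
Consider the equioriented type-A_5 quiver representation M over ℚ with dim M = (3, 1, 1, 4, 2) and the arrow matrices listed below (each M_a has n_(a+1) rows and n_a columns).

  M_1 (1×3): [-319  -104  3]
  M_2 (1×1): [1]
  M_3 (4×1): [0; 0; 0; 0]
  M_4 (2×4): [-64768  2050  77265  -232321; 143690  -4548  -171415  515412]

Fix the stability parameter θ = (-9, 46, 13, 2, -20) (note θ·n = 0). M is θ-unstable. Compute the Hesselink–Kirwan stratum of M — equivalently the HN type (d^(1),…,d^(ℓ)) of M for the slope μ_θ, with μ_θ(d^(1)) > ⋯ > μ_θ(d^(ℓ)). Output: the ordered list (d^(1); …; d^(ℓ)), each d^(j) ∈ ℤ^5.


Barcode: M ≅ I[1,1]^2, I[1,3], I[4,4]^2, I[4,5]^2. HN layers by μ_θ (3 steps, strictly decreasing):
  μ^(1)=59/2; μ^(2)=2; μ^(3)=-9

((0, 1, 1, 0, 0); (0, 0, 0, 2, 0); (3, 0, 0, 2, 2))


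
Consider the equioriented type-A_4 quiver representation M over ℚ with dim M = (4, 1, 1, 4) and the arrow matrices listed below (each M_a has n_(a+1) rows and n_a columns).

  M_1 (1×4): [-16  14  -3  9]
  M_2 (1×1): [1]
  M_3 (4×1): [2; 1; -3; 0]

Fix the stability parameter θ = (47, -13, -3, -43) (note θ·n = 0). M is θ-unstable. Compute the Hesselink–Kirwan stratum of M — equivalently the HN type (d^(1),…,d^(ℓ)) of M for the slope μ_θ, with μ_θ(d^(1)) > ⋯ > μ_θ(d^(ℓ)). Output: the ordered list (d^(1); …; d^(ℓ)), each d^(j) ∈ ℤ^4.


Barcode: M ≅ I[1,1]^3, I[1,4], I[4,4]^3. HN layers by μ_θ (3 steps, strictly decreasing):
  μ^(1)=47; μ^(2)=-3; μ^(3)=-43

((3, 0, 0, 0); (1, 1, 1, 1); (0, 0, 0, 3))


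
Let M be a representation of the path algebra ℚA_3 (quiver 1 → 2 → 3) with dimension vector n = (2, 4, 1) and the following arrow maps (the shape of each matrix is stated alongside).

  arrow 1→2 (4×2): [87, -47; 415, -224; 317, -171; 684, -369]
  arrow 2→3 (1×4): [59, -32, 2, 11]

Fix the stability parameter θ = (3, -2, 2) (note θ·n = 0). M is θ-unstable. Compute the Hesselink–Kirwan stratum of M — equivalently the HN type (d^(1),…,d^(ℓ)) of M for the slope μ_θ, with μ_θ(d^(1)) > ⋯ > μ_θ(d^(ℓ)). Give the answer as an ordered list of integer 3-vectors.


Barcode: M ≅ I[1,2], I[1,3], I[2,2]^2. HN layers by μ_θ (3 steps, strictly decreasing):
  μ^(1)=2; μ^(2)=1/2; μ^(3)=-2

((0, 0, 1); (2, 2, 0); (0, 2, 0))


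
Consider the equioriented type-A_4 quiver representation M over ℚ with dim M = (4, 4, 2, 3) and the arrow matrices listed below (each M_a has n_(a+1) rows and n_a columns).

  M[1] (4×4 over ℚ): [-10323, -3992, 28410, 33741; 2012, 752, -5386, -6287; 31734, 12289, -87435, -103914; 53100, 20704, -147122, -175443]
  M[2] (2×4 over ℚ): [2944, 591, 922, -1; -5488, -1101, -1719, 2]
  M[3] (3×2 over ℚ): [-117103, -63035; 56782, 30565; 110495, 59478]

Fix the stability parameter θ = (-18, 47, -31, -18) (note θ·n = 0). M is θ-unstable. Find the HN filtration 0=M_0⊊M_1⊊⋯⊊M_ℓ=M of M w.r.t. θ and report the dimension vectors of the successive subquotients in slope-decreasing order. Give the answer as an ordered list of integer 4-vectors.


Barcode: M ≅ I[1,1], I[1,2]^2, I[1,4], I[2,4], I[4,4]. HN layers by μ_θ (3 steps, strictly decreasing):
  μ^(1)=47; μ^(2)=-2/3; μ^(3)=-18

((0, 2, 0, 0); (0, 2, 2, 2); (4, 0, 0, 1))


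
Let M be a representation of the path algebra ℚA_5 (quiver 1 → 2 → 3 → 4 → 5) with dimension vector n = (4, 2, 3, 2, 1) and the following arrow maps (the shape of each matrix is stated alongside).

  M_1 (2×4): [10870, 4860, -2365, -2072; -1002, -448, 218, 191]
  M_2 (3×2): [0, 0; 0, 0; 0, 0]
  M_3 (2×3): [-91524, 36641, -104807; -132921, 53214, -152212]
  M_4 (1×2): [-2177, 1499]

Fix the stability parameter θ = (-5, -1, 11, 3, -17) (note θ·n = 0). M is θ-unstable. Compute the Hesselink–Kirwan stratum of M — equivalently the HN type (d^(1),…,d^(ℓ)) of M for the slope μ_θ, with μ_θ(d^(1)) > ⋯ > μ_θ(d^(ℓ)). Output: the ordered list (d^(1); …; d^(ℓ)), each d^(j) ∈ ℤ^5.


Barcode: M ≅ I[1,1]^2, I[1,2]^2, I[3,3], I[3,4], I[3,5]. HN layers by μ_θ (4 steps, strictly decreasing):
  μ^(1)=11; μ^(2)=7; μ^(3)=-1; μ^(4)=-5

((0, 0, 1, 0, 0); (0, 0, 1, 1, 0); (0, 2, 1, 1, 1); (4, 0, 0, 0, 0))


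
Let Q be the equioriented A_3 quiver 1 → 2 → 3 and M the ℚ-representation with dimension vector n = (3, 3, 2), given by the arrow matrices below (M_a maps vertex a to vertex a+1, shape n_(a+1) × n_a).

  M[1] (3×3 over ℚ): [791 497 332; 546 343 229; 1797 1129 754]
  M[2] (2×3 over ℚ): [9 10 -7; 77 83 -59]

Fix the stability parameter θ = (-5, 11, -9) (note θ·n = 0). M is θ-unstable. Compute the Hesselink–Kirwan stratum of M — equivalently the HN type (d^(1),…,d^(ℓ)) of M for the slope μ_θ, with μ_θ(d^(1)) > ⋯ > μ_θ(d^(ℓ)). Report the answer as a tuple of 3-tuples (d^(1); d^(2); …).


Interval decomposition of M: I[1,1], I[1,2], I[1,3], I[2,3].
HN type (ℓ=3): μ^(1)=11; μ^(2)=1; μ^(3)=-5

((0, 1, 0); (0, 2, 2); (3, 0, 0))


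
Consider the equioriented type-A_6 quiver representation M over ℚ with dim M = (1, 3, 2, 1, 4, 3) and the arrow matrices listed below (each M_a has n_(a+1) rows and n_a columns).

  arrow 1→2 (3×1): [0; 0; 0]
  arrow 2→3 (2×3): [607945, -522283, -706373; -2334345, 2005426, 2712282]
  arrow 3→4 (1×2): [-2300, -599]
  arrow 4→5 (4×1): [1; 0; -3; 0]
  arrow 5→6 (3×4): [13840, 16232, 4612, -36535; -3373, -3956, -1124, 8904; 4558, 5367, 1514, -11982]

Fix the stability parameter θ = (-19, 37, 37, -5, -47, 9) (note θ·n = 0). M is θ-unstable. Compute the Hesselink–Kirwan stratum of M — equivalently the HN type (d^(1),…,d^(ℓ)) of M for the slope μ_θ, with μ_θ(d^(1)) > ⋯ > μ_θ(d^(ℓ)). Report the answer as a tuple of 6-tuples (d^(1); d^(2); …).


Barcode: M ≅ I[1,1], I[2,2], I[2,3], I[2,6], I[5,5], I[5,6]^2. HN layers by μ_θ (5 steps, strictly decreasing):
  μ^(1)=37; μ^(2)=9; μ^(3)=11/2; μ^(4)=-19; μ^(5)=-47

((0, 2, 1, 0, 0, 0); (0, 0, 0, 0, 0, 3); (0, 1, 1, 1, 1, 0); (1, 0, 0, 0, 0, 0); (0, 0, 0, 0, 3, 0))


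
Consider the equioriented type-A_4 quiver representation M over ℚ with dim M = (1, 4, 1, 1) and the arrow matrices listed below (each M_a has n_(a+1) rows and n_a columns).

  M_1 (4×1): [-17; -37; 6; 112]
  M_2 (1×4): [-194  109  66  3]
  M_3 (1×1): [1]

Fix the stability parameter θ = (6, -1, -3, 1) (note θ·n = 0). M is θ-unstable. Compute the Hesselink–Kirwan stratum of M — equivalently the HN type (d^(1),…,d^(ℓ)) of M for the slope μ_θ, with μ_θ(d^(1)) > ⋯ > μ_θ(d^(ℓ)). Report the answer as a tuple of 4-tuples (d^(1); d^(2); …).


Barcode: M ≅ I[1,4], I[2,2]^3. HN layers by μ_θ (3 steps, strictly decreasing):
  μ^(1)=1; μ^(2)=2/3; μ^(3)=-1

((0, 0, 0, 1); (1, 1, 1, 0); (0, 3, 0, 0))


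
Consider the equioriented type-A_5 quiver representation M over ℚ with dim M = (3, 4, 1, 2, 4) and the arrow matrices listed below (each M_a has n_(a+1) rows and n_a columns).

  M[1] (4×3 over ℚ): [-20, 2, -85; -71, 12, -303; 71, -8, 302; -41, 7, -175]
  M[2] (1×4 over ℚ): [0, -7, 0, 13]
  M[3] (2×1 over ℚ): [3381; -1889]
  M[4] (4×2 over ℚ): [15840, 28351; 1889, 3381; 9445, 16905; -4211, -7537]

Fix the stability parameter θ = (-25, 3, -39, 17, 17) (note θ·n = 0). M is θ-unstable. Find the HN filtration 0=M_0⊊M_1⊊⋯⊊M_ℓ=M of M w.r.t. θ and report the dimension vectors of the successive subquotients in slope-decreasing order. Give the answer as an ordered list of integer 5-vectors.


Barcode: M ≅ I[1,2]^2, I[1,5], I[2,2], I[4,5], I[5,5]^2. HN layers by μ_θ (4 steps, strictly decreasing):
  μ^(1)=17; μ^(2)=3; μ^(3)=-18; μ^(4)=-25

((0, 0, 0, 2, 4); (0, 3, 0, 0, 0); (0, 1, 1, 0, 0); (3, 0, 0, 0, 0))


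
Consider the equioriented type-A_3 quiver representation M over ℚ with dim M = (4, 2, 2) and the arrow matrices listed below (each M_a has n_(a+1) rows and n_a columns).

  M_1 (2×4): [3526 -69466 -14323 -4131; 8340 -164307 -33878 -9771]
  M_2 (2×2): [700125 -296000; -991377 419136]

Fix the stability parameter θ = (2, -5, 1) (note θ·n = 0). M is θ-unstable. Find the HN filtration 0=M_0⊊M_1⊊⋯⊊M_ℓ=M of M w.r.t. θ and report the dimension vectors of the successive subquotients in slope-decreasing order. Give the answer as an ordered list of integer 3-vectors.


Barcode: M ≅ I[1,1]^2, I[1,2], I[1,3], I[3,3]. HN layers by μ_θ (3 steps, strictly decreasing):
  μ^(1)=2; μ^(2)=1; μ^(3)=-3/2

((2, 0, 0); (0, 0, 2); (2, 2, 0))


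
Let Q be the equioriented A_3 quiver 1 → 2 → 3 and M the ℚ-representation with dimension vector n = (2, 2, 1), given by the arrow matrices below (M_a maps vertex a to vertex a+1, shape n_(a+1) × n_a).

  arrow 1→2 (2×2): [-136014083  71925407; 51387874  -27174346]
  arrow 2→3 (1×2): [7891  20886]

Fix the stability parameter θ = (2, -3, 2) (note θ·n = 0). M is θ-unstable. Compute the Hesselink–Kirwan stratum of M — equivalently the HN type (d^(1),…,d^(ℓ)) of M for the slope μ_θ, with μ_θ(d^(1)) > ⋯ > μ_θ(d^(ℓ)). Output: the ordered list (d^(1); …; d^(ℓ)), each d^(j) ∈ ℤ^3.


Via rank(M_{q-1}∘⋯∘M_p): M ≅ I[1,1], I[1,3], I[2,2].
μ_θ-semistable layers: μ^(1)=2; μ^(2)=-1/2; μ^(3)=-3

((1, 0, 1); (1, 1, 0); (0, 1, 0))


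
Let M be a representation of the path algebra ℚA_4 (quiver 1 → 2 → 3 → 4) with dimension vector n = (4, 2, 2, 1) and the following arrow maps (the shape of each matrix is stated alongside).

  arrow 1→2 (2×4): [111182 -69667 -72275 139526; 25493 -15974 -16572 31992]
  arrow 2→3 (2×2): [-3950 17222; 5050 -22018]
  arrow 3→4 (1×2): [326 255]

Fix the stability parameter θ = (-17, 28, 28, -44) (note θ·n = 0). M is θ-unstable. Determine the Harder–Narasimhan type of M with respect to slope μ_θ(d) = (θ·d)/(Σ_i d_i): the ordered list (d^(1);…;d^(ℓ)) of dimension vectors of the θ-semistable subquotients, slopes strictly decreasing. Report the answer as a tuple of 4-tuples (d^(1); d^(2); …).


Barcode: M ≅ I[1,1]^2, I[1,2], I[1,4], I[3,3]. HN layers by μ_θ (3 steps, strictly decreasing):
  μ^(1)=28; μ^(2)=4; μ^(3)=-17

((0, 1, 1, 0); (0, 1, 1, 1); (4, 0, 0, 0))


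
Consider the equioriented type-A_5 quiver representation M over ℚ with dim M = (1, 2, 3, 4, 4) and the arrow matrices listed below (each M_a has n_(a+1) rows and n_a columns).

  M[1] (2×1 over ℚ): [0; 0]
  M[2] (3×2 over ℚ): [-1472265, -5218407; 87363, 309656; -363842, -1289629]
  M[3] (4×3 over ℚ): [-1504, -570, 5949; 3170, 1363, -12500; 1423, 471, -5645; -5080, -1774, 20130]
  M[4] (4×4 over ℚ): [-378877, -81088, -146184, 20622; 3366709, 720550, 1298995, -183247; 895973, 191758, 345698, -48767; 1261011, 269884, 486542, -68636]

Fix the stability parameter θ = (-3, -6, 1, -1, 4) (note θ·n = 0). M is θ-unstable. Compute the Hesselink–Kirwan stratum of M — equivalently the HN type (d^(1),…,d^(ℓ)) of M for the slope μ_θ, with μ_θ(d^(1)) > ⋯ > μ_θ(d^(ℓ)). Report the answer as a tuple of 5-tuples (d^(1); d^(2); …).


Via rank(M_{q-1}∘⋯∘M_p): M ≅ I[1,1], I[2,4], I[2,5], I[3,5], I[4,5], I[5,5].
μ_θ-semistable layers: μ^(1)=4; μ^(2)=0; μ^(3)=-1; μ^(4)=-3; μ^(5)=-6

((0, 0, 0, 0, 4); (0, 0, 3, 3, 0); (0, 0, 0, 1, 0); (1, 0, 0, 0, 0); (0, 2, 0, 0, 0))


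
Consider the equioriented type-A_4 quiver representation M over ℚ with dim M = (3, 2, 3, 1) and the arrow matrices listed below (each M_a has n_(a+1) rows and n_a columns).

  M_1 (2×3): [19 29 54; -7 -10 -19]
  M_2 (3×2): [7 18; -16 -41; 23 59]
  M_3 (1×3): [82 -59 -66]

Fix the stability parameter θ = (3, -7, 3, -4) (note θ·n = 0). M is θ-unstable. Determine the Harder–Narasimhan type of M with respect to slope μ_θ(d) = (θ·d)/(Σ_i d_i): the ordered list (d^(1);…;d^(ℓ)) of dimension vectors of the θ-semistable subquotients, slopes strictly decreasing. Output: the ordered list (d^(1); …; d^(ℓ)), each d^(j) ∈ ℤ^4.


Barcode: M ≅ I[1,1], I[1,3], I[1,4], I[3,3]. HN layers by μ_θ (3 steps, strictly decreasing):
  μ^(1)=3; μ^(2)=-1/2; μ^(3)=-2

((1, 0, 2, 0); (0, 0, 1, 1); (2, 2, 0, 0))


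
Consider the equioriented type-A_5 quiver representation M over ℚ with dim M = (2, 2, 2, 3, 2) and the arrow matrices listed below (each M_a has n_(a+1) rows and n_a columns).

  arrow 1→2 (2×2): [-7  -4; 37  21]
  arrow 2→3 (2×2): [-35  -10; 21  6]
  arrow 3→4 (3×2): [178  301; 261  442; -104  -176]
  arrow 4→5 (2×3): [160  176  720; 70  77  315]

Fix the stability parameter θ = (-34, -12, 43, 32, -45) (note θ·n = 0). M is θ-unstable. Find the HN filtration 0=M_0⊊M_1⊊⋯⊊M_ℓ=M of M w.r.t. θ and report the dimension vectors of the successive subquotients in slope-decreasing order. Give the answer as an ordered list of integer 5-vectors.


Barcode: M ≅ I[1,2], I[1,5], I[3,4], I[4,4], I[5,5]. HN layers by μ_θ (6 steps, strictly decreasing):
  μ^(1)=75/2; μ^(2)=32; μ^(3)=10; μ^(4)=-12; μ^(5)=-34; μ^(6)=-45

((0, 0, 1, 1, 0); (0, 0, 0, 1, 0); (0, 0, 1, 1, 1); (0, 2, 0, 0, 0); (2, 0, 0, 0, 0); (0, 0, 0, 0, 1))


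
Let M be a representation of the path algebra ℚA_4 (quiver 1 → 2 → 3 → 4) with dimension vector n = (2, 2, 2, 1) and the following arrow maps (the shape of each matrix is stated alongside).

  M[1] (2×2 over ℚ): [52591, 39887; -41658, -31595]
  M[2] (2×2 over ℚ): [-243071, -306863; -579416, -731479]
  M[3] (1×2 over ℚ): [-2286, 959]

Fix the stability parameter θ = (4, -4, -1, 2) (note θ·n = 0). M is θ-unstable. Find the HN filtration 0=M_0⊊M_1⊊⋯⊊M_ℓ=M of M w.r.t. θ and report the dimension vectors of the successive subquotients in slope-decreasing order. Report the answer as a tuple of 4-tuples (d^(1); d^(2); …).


Barcode: M ≅ I[1,3], I[1,4]. HN layers by μ_θ (2 steps, strictly decreasing):
  μ^(1)=2; μ^(2)=-1/3

((0, 0, 0, 1); (2, 2, 2, 0))


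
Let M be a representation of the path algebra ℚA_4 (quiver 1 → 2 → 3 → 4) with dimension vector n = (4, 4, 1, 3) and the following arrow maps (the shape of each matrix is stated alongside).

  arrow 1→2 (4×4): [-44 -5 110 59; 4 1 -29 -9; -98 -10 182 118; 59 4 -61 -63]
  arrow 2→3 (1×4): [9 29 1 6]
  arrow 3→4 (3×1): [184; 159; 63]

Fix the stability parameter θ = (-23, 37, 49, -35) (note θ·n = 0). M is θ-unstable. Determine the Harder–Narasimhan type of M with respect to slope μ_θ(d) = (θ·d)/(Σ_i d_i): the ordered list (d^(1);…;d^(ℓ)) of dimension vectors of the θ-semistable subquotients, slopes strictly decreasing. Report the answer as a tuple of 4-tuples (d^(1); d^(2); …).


Interval decomposition of M: I[1,2]^3, I[1,4], I[4,4]^2.
HN type (ℓ=4): μ^(1)=37; μ^(2)=17; μ^(3)=-23; μ^(4)=-35

((0, 3, 0, 0); (0, 1, 1, 1); (4, 0, 0, 0); (0, 0, 0, 2))


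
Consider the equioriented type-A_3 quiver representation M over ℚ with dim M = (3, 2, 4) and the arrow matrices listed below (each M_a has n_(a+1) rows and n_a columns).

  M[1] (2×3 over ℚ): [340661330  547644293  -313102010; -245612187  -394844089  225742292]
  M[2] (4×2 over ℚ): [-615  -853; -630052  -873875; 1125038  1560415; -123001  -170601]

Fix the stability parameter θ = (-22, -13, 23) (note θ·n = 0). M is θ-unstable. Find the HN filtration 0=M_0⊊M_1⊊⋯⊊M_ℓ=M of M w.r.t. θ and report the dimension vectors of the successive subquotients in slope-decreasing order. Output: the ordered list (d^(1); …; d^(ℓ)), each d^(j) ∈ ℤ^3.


Interval decomposition of M: I[1,1], I[1,3]^2, I[3,3]^2.
HN type (ℓ=3): μ^(1)=23; μ^(2)=-13; μ^(3)=-22

((0, 0, 4); (0, 2, 0); (3, 0, 0))


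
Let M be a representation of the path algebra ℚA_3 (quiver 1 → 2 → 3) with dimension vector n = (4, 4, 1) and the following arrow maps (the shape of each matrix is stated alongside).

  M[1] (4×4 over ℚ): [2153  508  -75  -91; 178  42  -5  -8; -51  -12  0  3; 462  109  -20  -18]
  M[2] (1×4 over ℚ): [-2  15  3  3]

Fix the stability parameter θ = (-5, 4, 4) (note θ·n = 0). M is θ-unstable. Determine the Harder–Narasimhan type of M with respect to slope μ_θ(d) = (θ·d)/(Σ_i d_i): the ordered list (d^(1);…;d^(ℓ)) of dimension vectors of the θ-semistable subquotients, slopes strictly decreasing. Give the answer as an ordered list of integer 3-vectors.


Via rank(M_{q-1}∘⋯∘M_p): M ≅ I[1,1], I[1,2]^2, I[1,3], I[2,2].
μ_θ-semistable layers: μ^(1)=4; μ^(2)=-5

((0, 4, 1); (4, 0, 0))


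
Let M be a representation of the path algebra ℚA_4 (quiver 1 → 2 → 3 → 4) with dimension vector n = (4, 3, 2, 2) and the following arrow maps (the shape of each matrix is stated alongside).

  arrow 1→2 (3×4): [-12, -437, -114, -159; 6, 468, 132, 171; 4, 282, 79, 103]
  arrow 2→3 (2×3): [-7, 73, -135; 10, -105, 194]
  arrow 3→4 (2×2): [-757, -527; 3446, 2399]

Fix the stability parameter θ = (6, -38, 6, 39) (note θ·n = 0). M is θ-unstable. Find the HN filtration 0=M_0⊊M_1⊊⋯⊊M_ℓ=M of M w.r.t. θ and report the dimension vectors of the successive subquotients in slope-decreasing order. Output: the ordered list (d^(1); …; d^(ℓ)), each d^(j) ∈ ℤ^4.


Interval decomposition of M: I[1,1], I[1,2], I[1,4]^2.
HN type (ℓ=3): μ^(1)=39; μ^(2)=6; μ^(3)=-16

((0, 0, 0, 2); (1, 0, 2, 0); (3, 3, 0, 0))


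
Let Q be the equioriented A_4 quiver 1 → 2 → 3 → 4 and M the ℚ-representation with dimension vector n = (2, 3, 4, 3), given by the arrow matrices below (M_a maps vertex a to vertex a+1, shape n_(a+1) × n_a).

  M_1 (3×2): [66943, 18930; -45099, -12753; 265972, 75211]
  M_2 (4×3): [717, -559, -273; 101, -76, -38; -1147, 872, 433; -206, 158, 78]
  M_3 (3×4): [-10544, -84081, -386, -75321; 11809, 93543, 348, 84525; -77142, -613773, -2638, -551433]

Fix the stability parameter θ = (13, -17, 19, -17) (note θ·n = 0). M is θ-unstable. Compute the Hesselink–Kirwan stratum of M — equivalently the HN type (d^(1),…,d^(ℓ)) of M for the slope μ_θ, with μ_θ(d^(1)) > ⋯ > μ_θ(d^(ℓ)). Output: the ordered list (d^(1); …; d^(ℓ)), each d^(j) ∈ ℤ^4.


Barcode: M ≅ I[1,3], I[1,4], I[2,4], I[3,3], I[4,4]. HN layers by μ_θ (4 steps, strictly decreasing):
  μ^(1)=19; μ^(2)=1; μ^(3)=-2; μ^(4)=-17

((0, 0, 2, 0); (0, 0, 2, 2); (2, 2, 0, 0); (0, 1, 0, 1))


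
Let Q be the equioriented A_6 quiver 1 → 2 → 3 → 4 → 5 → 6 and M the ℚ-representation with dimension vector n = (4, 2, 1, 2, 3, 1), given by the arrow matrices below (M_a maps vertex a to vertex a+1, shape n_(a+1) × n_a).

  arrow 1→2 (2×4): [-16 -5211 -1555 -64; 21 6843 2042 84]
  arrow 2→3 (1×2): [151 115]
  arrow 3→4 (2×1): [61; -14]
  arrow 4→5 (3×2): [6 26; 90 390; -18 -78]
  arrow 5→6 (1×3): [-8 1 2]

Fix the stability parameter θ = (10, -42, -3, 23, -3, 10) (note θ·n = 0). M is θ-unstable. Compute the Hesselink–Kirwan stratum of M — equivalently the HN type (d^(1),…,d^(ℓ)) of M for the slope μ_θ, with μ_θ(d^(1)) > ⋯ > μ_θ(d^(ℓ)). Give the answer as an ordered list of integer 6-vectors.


Via rank(M_{q-1}∘⋯∘M_p): M ≅ I[1,1]^2, I[1,2], I[1,6], I[4,4], I[5,5]^2.
μ_θ-semistable layers: μ^(1)=23; μ^(2)=10; μ^(3)=-3; μ^(4)=-16

((0, 0, 0, 1, 0, 0); (2, 0, 0, 1, 1, 1); (0, 0, 1, 0, 2, 0); (2, 2, 0, 0, 0, 0))


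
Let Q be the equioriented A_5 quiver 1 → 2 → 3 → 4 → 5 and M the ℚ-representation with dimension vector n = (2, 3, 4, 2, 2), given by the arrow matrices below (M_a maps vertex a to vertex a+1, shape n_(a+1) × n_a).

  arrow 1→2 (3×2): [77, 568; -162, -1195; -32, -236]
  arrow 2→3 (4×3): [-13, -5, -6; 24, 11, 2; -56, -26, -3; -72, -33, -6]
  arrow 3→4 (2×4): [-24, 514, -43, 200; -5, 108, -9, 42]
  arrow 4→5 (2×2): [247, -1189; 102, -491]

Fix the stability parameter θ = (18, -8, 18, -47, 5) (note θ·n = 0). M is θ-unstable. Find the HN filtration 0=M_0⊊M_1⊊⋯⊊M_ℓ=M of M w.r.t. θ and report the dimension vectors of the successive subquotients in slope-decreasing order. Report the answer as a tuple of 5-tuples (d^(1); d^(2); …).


Via rank(M_{q-1}∘⋯∘M_p): M ≅ I[1,3], I[1,5], I[2,5], I[3,3].
μ_θ-semistable layers: μ^(1)=18; μ^(2)=5; μ^(3)=-19/4; μ^(4)=-37/3

((0, 0, 2, 0, 0); (1, 1, 0, 0, 2); (1, 1, 1, 1, 0); (0, 1, 1, 1, 0))


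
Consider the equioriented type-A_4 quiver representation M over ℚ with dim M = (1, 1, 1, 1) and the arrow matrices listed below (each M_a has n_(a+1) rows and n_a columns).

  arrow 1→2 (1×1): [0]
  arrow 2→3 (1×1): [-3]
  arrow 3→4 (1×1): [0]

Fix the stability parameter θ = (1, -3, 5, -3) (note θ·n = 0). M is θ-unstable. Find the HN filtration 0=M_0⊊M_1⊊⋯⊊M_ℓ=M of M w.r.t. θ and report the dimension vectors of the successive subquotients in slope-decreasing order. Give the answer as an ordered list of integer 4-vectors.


Interval decomposition of M: I[1,1], I[2,3], I[4,4].
HN type (ℓ=3): μ^(1)=5; μ^(2)=1; μ^(3)=-3

((0, 0, 1, 0); (1, 0, 0, 0); (0, 1, 0, 1))


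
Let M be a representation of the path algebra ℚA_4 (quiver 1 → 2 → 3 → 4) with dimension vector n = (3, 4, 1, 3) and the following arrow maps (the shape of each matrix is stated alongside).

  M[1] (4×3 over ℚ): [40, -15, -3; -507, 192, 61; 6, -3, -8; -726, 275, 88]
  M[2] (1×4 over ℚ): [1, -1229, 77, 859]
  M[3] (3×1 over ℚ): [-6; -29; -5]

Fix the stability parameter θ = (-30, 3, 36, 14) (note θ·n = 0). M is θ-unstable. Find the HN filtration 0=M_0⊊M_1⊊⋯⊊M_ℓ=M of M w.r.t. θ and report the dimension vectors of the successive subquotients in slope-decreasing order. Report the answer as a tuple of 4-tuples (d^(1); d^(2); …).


Interval decomposition of M: I[1,2]^2, I[1,4], I[2,2], I[4,4]^2.
HN type (ℓ=4): μ^(1)=25; μ^(2)=14; μ^(3)=3; μ^(4)=-30

((0, 0, 1, 1); (0, 0, 0, 2); (0, 4, 0, 0); (3, 0, 0, 0))


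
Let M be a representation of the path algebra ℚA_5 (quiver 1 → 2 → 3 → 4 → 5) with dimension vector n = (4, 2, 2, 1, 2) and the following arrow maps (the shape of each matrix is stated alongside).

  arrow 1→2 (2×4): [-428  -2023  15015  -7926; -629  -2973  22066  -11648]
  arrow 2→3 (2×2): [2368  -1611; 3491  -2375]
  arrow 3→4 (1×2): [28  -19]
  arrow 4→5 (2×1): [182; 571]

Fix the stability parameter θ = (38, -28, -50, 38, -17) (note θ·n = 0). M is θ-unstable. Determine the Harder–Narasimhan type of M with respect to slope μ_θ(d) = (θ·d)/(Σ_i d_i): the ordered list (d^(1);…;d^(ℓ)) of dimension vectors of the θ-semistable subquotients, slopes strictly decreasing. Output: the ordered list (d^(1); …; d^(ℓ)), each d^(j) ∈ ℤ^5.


Barcode: M ≅ I[1,1]^2, I[1,3], I[1,5], I[5,5]. HN layers by μ_θ (4 steps, strictly decreasing):
  μ^(1)=38; μ^(2)=21/2; μ^(3)=-40/3; μ^(4)=-17

((2, 0, 0, 0, 0); (0, 0, 0, 1, 1); (2, 2, 2, 0, 0); (0, 0, 0, 0, 1))


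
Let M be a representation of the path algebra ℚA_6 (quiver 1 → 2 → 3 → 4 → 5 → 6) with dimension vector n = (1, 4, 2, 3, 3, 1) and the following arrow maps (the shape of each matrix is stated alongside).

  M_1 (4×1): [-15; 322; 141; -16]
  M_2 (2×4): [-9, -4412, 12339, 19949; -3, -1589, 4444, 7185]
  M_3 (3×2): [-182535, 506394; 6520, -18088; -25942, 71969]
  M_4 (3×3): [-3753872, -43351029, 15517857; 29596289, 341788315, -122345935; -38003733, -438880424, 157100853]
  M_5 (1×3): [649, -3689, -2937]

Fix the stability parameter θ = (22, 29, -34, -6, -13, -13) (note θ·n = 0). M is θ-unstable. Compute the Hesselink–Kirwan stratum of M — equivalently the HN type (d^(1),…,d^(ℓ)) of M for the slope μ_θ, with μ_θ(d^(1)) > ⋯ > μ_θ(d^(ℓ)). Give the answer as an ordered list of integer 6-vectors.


Interval decomposition of M: I[1,6], I[2,2]^2, I[2,5], I[4,5].
HN type (ℓ=4): μ^(1)=29; μ^(2)=-5/2; μ^(3)=-6; μ^(4)=-19/2

((0, 2, 0, 0, 0, 0); (1, 1, 1, 1, 1, 1); (0, 1, 1, 1, 1, 0); (0, 0, 0, 1, 1, 0))


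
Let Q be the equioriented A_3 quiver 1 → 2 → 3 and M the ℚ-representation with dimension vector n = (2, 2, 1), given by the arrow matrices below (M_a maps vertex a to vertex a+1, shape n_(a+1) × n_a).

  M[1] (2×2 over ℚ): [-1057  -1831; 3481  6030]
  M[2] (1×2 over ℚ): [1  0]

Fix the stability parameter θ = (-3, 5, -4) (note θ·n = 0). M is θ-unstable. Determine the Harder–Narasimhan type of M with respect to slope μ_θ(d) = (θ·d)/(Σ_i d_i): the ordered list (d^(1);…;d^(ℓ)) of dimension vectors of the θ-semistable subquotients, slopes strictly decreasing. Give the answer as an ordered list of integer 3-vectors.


Interval decomposition of M: I[1,2], I[1,3].
HN type (ℓ=3): μ^(1)=5; μ^(2)=1/2; μ^(3)=-3

((0, 1, 0); (0, 1, 1); (2, 0, 0))


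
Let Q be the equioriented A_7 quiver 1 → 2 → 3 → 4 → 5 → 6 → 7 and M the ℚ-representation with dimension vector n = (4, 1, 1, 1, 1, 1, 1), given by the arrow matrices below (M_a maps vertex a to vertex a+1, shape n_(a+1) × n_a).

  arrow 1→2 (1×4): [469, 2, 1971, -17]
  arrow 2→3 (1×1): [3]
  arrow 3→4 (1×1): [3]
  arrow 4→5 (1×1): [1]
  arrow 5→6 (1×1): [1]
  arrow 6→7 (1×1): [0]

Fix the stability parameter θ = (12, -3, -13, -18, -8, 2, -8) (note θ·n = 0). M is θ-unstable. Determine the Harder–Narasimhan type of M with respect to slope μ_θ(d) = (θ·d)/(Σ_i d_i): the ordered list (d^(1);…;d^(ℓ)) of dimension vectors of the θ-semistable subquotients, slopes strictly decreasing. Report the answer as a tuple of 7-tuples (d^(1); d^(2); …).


Via rank(M_{q-1}∘⋯∘M_p): M ≅ I[1,1]^3, I[1,6], I[7,7].
μ_θ-semistable layers: μ^(1)=12; μ^(2)=2; μ^(3)=-6; μ^(4)=-8

((3, 0, 0, 0, 0, 0, 0); (0, 0, 0, 0, 0, 1, 0); (1, 1, 1, 1, 1, 0, 0); (0, 0, 0, 0, 0, 0, 1))


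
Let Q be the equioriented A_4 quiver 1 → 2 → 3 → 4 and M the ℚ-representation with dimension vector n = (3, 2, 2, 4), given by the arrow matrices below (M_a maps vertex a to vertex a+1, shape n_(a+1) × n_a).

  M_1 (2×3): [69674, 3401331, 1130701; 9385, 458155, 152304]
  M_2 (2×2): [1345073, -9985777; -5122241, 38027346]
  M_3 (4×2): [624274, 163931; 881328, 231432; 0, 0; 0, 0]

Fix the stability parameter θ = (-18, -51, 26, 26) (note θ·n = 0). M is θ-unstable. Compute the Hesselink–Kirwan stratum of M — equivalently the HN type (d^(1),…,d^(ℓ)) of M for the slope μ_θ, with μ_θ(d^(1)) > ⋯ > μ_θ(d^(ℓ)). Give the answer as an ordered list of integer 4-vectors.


Barcode: M ≅ I[1,1], I[1,3], I[1,4], I[4,4]^3. HN layers by μ_θ (3 steps, strictly decreasing):
  μ^(1)=26; μ^(2)=-18; μ^(3)=-69/2

((0, 0, 2, 4); (1, 0, 0, 0); (2, 2, 0, 0))


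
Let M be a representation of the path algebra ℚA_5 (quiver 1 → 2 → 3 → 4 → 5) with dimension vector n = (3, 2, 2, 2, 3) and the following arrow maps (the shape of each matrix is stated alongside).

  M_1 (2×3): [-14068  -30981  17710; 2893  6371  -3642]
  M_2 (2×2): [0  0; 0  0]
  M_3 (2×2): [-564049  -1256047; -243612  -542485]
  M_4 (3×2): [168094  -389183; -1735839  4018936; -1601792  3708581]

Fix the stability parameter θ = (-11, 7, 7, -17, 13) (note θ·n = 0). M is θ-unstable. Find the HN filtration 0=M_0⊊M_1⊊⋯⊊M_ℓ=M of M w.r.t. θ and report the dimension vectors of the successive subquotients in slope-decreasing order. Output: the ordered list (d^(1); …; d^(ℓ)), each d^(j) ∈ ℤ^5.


Interval decomposition of M: I[1,1], I[1,2]^2, I[3,5]^2, I[5,5].
HN type (ℓ=4): μ^(1)=13; μ^(2)=7; μ^(3)=-5; μ^(4)=-11

((0, 0, 0, 0, 3); (0, 2, 0, 0, 0); (0, 0, 2, 2, 0); (3, 0, 0, 0, 0))


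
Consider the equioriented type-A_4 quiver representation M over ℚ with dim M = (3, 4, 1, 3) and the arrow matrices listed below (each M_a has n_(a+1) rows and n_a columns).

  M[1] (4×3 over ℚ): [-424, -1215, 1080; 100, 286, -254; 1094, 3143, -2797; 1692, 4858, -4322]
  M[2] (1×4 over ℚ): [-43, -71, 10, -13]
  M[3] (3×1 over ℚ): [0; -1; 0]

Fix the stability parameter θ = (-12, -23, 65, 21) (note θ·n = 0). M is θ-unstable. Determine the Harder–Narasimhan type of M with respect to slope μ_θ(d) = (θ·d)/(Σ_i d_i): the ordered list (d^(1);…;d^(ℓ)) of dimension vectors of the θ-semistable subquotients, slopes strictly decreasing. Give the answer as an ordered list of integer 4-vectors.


Via rank(M_{q-1}∘⋯∘M_p): M ≅ I[1,1], I[1,2], I[1,4], I[2,2]^2, I[4,4]^2.
μ_θ-semistable layers: μ^(1)=43; μ^(2)=21; μ^(3)=-12; μ^(4)=-35/2; μ^(5)=-23

((0, 0, 1, 1); (0, 0, 0, 2); (1, 0, 0, 0); (2, 2, 0, 0); (0, 2, 0, 0))


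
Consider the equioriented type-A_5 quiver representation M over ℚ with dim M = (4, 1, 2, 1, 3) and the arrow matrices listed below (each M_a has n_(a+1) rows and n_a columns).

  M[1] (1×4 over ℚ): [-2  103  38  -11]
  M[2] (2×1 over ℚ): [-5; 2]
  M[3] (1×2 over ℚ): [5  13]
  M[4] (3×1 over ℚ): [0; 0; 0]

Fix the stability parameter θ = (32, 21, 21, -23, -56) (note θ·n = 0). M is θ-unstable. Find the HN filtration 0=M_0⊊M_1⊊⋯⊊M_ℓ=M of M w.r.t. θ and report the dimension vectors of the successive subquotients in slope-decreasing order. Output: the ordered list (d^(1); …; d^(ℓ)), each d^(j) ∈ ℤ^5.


Barcode: M ≅ I[1,1]^3, I[1,4], I[3,3], I[5,5]^3. HN layers by μ_θ (4 steps, strictly decreasing):
  μ^(1)=32; μ^(2)=21; μ^(3)=51/4; μ^(4)=-56

((3, 0, 0, 0, 0); (0, 0, 1, 0, 0); (1, 1, 1, 1, 0); (0, 0, 0, 0, 3))


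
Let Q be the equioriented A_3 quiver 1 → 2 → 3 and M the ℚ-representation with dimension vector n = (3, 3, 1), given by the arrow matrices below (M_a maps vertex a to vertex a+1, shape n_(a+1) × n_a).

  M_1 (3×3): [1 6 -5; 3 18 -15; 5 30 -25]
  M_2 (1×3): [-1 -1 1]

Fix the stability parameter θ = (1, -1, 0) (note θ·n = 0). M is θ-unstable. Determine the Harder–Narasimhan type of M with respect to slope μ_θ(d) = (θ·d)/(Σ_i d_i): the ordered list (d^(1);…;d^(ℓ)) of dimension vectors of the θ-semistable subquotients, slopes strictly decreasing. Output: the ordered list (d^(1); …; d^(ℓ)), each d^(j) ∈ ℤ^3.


Interval decomposition of M: I[1,1]^2, I[1,3], I[2,2]^2.
HN type (ℓ=3): μ^(1)=1; μ^(2)=0; μ^(3)=-1

((2, 0, 0); (1, 1, 1); (0, 2, 0))


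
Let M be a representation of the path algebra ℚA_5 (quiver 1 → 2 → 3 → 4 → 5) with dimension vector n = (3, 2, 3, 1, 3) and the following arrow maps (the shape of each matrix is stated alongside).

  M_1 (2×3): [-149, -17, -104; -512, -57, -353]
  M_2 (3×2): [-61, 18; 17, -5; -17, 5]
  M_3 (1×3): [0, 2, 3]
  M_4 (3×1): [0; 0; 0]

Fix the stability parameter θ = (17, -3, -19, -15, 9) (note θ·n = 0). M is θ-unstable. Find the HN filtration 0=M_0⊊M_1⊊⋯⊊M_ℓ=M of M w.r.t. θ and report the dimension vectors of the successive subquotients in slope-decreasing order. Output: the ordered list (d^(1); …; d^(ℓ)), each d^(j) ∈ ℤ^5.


Interval decomposition of M: I[1,1], I[1,3], I[1,4], I[3,3], I[5,5]^3.
HN type (ℓ=5): μ^(1)=17; μ^(2)=9; μ^(3)=-5/3; μ^(4)=-5; μ^(5)=-19

((1, 0, 0, 0, 0); (0, 0, 0, 0, 3); (1, 1, 1, 0, 0); (1, 1, 1, 1, 0); (0, 0, 1, 0, 0))


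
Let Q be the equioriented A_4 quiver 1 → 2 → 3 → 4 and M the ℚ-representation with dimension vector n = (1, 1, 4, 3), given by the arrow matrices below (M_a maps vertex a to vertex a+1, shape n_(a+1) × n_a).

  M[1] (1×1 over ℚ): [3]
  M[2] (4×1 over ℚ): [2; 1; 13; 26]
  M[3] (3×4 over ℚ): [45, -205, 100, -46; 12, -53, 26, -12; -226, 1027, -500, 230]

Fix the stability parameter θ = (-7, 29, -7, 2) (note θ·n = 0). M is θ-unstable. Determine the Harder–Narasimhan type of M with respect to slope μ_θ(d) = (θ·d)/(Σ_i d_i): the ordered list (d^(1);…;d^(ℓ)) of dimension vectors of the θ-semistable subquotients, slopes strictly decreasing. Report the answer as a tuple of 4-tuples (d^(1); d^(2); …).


Interval decomposition of M: I[1,4], I[3,3], I[3,4]^2.
HN type (ℓ=3): μ^(1)=8; μ^(2)=2; μ^(3)=-7

((0, 1, 1, 1); (0, 0, 0, 2); (1, 0, 3, 0))


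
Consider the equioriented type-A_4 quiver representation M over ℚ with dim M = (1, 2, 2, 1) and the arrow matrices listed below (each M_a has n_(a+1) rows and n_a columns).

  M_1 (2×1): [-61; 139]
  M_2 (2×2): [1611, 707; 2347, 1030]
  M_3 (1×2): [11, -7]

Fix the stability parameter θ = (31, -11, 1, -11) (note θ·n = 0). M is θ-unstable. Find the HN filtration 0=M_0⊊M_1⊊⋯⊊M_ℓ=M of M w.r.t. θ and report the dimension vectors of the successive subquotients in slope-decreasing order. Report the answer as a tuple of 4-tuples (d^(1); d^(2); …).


Via rank(M_{q-1}∘⋯∘M_p): M ≅ I[1,4], I[2,3].
μ_θ-semistable layers: μ^(1)=5/2; μ^(2)=1; μ^(3)=-11

((1, 1, 1, 1); (0, 0, 1, 0); (0, 1, 0, 0))


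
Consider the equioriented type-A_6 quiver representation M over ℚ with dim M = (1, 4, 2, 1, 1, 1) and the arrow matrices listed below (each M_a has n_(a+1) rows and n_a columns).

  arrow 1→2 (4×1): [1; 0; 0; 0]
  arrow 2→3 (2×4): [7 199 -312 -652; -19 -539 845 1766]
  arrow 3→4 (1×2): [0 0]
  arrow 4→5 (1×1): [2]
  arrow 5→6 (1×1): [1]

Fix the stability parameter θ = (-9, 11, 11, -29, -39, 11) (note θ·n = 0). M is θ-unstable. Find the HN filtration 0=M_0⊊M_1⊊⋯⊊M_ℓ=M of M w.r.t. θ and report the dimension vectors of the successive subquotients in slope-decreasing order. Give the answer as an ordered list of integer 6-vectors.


Interval decomposition of M: I[1,3], I[2,2]^2, I[2,3], I[4,6].
HN type (ℓ=3): μ^(1)=11; μ^(2)=-9; μ^(3)=-34

((0, 4, 2, 0, 0, 1); (1, 0, 0, 0, 0, 0); (0, 0, 0, 1, 1, 0))


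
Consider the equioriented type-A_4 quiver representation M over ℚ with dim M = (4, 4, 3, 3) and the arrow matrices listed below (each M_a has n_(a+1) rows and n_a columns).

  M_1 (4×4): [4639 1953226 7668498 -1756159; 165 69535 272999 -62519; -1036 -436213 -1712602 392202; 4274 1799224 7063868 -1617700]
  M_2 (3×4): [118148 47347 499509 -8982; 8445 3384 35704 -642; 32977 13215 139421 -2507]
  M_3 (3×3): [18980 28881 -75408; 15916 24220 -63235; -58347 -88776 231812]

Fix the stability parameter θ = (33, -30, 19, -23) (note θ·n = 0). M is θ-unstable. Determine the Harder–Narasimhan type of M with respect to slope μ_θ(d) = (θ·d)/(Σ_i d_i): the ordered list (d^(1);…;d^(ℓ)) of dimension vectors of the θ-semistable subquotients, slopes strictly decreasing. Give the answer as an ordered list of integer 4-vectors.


Interval decomposition of M: I[1,2], I[1,4]^3.
HN type (ℓ=2): μ^(1)=3/2; μ^(2)=-1/4

((1, 1, 0, 0); (3, 3, 3, 3))


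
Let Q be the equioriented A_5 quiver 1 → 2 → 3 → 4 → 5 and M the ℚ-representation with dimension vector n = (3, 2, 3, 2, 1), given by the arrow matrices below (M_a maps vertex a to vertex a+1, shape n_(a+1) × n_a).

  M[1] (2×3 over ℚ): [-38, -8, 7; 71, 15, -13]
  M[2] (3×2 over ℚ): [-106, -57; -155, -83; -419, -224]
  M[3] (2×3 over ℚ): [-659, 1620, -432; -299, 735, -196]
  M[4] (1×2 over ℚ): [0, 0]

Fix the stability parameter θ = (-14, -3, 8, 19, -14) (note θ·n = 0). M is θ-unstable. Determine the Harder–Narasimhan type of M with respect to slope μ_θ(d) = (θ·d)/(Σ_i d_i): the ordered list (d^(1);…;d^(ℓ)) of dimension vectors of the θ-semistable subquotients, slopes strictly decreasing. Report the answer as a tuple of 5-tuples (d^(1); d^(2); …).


Interval decomposition of M: I[1,1], I[1,4]^2, I[3,3], I[5,5].
HN type (ℓ=4): μ^(1)=19; μ^(2)=8; μ^(3)=-3; μ^(4)=-14

((0, 0, 0, 2, 0); (0, 0, 3, 0, 0); (0, 2, 0, 0, 0); (3, 0, 0, 0, 1))


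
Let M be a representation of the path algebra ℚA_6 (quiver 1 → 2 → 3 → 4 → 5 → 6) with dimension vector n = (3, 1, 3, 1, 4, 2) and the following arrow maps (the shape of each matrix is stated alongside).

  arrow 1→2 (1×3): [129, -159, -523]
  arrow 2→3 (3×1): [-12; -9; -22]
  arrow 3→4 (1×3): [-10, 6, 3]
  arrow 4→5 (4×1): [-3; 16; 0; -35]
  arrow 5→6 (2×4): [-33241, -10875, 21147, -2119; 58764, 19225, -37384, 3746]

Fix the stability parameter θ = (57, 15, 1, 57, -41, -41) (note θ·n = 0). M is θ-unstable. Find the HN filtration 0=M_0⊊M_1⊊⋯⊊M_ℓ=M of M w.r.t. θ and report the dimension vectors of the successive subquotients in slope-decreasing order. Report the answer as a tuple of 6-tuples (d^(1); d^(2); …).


Interval decomposition of M: I[1,1]^2, I[1,3], I[3,3], I[3,6], I[5,5]^2, I[5,6].
HN type (ℓ=5): μ^(1)=57; μ^(2)=73/3; μ^(3)=1; μ^(4)=-6; μ^(5)=-41

((2, 0, 0, 0, 0, 0); (1, 1, 1, 0, 0, 0); (0, 0, 1, 0, 0, 0); (0, 0, 1, 1, 1, 1); (0, 0, 0, 0, 3, 1))
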